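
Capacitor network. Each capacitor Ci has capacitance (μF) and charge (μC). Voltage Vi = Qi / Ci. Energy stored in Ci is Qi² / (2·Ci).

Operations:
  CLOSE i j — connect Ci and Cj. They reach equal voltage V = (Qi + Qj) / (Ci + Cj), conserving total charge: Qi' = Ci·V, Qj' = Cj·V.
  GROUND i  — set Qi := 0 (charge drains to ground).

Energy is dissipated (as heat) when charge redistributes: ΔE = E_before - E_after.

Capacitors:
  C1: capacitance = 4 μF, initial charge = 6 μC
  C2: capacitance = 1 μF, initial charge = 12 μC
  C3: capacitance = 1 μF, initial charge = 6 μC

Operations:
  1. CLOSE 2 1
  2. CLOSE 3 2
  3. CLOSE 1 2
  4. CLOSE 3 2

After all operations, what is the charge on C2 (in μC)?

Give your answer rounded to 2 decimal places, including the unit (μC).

Answer: 4.32 μC

Derivation:
Initial: C1(4μF, Q=6μC, V=1.50V), C2(1μF, Q=12μC, V=12.00V), C3(1μF, Q=6μC, V=6.00V)
Op 1: CLOSE 2-1: Q_total=18.00, C_total=5.00, V=3.60; Q2=3.60, Q1=14.40; dissipated=44.100
Op 2: CLOSE 3-2: Q_total=9.60, C_total=2.00, V=4.80; Q3=4.80, Q2=4.80; dissipated=1.440
Op 3: CLOSE 1-2: Q_total=19.20, C_total=5.00, V=3.84; Q1=15.36, Q2=3.84; dissipated=0.576
Op 4: CLOSE 3-2: Q_total=8.64, C_total=2.00, V=4.32; Q3=4.32, Q2=4.32; dissipated=0.230
Final charges: Q1=15.36, Q2=4.32, Q3=4.32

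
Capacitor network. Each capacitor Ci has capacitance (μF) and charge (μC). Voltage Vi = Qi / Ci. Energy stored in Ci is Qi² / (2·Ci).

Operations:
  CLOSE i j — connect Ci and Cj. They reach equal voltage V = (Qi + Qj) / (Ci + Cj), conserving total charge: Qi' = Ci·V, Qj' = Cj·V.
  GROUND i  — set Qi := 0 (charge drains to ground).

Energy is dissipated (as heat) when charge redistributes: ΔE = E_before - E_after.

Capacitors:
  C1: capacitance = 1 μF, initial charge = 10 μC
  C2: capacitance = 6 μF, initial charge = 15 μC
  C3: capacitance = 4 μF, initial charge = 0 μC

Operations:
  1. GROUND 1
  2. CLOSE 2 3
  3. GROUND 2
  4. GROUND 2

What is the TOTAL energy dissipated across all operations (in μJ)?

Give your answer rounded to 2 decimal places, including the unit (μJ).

Answer: 64.25 μJ

Derivation:
Initial: C1(1μF, Q=10μC, V=10.00V), C2(6μF, Q=15μC, V=2.50V), C3(4μF, Q=0μC, V=0.00V)
Op 1: GROUND 1: Q1=0; energy lost=50.000
Op 2: CLOSE 2-3: Q_total=15.00, C_total=10.00, V=1.50; Q2=9.00, Q3=6.00; dissipated=7.500
Op 3: GROUND 2: Q2=0; energy lost=6.750
Op 4: GROUND 2: Q2=0; energy lost=0.000
Total dissipated: 64.250 μJ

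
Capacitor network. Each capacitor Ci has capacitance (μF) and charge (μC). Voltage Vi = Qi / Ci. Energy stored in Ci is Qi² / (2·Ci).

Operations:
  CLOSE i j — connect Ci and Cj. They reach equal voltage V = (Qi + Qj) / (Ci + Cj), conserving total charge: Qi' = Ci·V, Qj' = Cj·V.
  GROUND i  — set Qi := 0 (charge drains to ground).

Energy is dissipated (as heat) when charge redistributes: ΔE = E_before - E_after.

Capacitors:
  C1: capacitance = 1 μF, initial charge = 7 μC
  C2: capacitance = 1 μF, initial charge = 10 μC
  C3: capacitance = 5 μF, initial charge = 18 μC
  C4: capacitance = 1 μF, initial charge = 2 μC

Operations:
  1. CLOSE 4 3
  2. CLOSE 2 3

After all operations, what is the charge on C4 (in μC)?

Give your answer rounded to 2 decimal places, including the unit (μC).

Answer: 3.33 μC

Derivation:
Initial: C1(1μF, Q=7μC, V=7.00V), C2(1μF, Q=10μC, V=10.00V), C3(5μF, Q=18μC, V=3.60V), C4(1μF, Q=2μC, V=2.00V)
Op 1: CLOSE 4-3: Q_total=20.00, C_total=6.00, V=3.33; Q4=3.33, Q3=16.67; dissipated=1.067
Op 2: CLOSE 2-3: Q_total=26.67, C_total=6.00, V=4.44; Q2=4.44, Q3=22.22; dissipated=18.519
Final charges: Q1=7.00, Q2=4.44, Q3=22.22, Q4=3.33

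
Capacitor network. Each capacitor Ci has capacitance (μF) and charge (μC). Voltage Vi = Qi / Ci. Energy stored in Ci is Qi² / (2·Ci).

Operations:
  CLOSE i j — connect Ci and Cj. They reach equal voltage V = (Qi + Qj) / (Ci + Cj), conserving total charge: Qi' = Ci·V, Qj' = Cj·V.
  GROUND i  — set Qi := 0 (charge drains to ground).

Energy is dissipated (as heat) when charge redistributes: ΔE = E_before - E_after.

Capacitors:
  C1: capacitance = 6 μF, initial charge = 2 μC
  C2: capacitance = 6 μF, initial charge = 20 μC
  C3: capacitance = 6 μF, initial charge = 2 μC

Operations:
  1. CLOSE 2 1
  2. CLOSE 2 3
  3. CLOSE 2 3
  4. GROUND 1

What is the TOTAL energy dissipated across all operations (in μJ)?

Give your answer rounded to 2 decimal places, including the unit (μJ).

Initial: C1(6μF, Q=2μC, V=0.33V), C2(6μF, Q=20μC, V=3.33V), C3(6μF, Q=2μC, V=0.33V)
Op 1: CLOSE 2-1: Q_total=22.00, C_total=12.00, V=1.83; Q2=11.00, Q1=11.00; dissipated=13.500
Op 2: CLOSE 2-3: Q_total=13.00, C_total=12.00, V=1.08; Q2=6.50, Q3=6.50; dissipated=3.375
Op 3: CLOSE 2-3: Q_total=13.00, C_total=12.00, V=1.08; Q2=6.50, Q3=6.50; dissipated=0.000
Op 4: GROUND 1: Q1=0; energy lost=10.083
Total dissipated: 26.958 μJ

Answer: 26.96 μJ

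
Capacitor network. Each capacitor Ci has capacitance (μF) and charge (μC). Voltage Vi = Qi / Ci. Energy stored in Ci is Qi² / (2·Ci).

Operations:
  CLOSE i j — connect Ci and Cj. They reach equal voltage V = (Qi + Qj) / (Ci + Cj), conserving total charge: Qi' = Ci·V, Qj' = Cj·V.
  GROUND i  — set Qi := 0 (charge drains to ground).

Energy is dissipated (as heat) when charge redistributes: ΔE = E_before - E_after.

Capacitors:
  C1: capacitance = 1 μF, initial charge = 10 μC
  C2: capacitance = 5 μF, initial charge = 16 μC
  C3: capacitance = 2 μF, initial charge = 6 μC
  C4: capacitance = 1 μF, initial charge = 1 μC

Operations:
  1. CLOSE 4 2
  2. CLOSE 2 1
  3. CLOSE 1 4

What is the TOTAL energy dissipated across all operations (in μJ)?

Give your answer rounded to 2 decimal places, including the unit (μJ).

Answer: 23.77 μJ

Derivation:
Initial: C1(1μF, Q=10μC, V=10.00V), C2(5μF, Q=16μC, V=3.20V), C3(2μF, Q=6μC, V=3.00V), C4(1μF, Q=1μC, V=1.00V)
Op 1: CLOSE 4-2: Q_total=17.00, C_total=6.00, V=2.83; Q4=2.83, Q2=14.17; dissipated=2.017
Op 2: CLOSE 2-1: Q_total=24.17, C_total=6.00, V=4.03; Q2=20.14, Q1=4.03; dissipated=21.400
Op 3: CLOSE 1-4: Q_total=6.86, C_total=2.00, V=3.43; Q1=3.43, Q4=3.43; dissipated=0.357
Total dissipated: 23.774 μJ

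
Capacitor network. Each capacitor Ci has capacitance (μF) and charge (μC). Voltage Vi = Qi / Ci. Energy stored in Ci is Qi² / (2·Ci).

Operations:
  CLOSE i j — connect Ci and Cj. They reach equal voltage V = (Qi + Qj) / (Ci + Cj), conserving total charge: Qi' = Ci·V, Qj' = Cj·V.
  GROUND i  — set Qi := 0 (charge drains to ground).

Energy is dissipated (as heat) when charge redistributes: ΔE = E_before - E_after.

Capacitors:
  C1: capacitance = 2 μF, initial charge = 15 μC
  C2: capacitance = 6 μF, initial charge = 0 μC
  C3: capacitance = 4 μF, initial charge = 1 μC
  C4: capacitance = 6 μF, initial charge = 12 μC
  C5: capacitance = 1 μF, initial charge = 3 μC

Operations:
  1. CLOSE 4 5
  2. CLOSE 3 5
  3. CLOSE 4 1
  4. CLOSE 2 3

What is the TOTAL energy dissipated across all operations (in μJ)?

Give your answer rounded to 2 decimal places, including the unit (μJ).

Initial: C1(2μF, Q=15μC, V=7.50V), C2(6μF, Q=0μC, V=0.00V), C3(4μF, Q=1μC, V=0.25V), C4(6μF, Q=12μC, V=2.00V), C5(1μF, Q=3μC, V=3.00V)
Op 1: CLOSE 4-5: Q_total=15.00, C_total=7.00, V=2.14; Q4=12.86, Q5=2.14; dissipated=0.429
Op 2: CLOSE 3-5: Q_total=3.14, C_total=5.00, V=0.63; Q3=2.51, Q5=0.63; dissipated=1.433
Op 3: CLOSE 4-1: Q_total=27.86, C_total=8.00, V=3.48; Q4=20.89, Q1=6.96; dissipated=21.524
Op 4: CLOSE 2-3: Q_total=2.51, C_total=10.00, V=0.25; Q2=1.51, Q3=1.01; dissipated=0.474
Total dissipated: 23.860 μJ

Answer: 23.86 μJ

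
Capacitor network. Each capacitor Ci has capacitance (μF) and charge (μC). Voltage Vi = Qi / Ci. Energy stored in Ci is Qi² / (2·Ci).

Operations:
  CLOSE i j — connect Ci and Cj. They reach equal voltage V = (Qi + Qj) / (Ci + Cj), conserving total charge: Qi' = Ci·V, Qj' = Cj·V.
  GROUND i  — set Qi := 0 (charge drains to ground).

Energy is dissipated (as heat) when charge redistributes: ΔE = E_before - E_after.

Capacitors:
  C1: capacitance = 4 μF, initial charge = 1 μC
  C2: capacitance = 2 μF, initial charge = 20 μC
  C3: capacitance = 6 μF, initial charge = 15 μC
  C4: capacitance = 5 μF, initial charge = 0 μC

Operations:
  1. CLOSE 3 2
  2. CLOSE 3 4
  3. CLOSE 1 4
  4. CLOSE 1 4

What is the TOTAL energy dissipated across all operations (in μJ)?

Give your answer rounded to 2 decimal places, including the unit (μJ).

Answer: 73.36 μJ

Derivation:
Initial: C1(4μF, Q=1μC, V=0.25V), C2(2μF, Q=20μC, V=10.00V), C3(6μF, Q=15μC, V=2.50V), C4(5μF, Q=0μC, V=0.00V)
Op 1: CLOSE 3-2: Q_total=35.00, C_total=8.00, V=4.38; Q3=26.25, Q2=8.75; dissipated=42.188
Op 2: CLOSE 3-4: Q_total=26.25, C_total=11.00, V=2.39; Q3=14.32, Q4=11.93; dissipated=26.101
Op 3: CLOSE 1-4: Q_total=12.93, C_total=9.00, V=1.44; Q1=5.75, Q4=7.18; dissipated=5.071
Op 4: CLOSE 1-4: Q_total=12.93, C_total=9.00, V=1.44; Q1=5.75, Q4=7.18; dissipated=0.000
Total dissipated: 73.360 μJ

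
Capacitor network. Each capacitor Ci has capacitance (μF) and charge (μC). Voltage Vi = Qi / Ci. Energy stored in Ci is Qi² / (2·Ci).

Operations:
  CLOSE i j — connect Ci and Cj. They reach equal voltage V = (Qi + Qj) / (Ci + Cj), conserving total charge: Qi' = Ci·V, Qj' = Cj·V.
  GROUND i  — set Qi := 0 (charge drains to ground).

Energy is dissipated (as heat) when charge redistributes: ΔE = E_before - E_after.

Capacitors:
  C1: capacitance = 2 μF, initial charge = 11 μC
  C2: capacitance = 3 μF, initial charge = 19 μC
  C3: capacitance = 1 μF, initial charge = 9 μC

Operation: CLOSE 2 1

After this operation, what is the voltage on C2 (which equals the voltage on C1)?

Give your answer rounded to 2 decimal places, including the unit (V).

Initial: C1(2μF, Q=11μC, V=5.50V), C2(3μF, Q=19μC, V=6.33V), C3(1μF, Q=9μC, V=9.00V)
Op 1: CLOSE 2-1: Q_total=30.00, C_total=5.00, V=6.00; Q2=18.00, Q1=12.00; dissipated=0.417

Answer: 6.00 V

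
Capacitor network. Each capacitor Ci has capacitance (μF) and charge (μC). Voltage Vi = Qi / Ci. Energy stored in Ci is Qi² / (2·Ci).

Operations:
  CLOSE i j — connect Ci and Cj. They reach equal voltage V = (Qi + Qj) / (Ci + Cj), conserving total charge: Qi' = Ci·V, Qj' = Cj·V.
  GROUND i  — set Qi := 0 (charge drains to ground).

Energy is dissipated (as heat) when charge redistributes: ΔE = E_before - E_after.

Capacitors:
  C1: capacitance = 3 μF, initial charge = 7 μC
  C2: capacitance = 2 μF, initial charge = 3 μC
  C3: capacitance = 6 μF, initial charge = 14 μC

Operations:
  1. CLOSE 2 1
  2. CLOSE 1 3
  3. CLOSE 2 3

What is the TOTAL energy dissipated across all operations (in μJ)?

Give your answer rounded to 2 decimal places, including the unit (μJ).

Initial: C1(3μF, Q=7μC, V=2.33V), C2(2μF, Q=3μC, V=1.50V), C3(6μF, Q=14μC, V=2.33V)
Op 1: CLOSE 2-1: Q_total=10.00, C_total=5.00, V=2.00; Q2=4.00, Q1=6.00; dissipated=0.417
Op 2: CLOSE 1-3: Q_total=20.00, C_total=9.00, V=2.22; Q1=6.67, Q3=13.33; dissipated=0.111
Op 3: CLOSE 2-3: Q_total=17.33, C_total=8.00, V=2.17; Q2=4.33, Q3=13.00; dissipated=0.037
Total dissipated: 0.565 μJ

Answer: 0.56 μJ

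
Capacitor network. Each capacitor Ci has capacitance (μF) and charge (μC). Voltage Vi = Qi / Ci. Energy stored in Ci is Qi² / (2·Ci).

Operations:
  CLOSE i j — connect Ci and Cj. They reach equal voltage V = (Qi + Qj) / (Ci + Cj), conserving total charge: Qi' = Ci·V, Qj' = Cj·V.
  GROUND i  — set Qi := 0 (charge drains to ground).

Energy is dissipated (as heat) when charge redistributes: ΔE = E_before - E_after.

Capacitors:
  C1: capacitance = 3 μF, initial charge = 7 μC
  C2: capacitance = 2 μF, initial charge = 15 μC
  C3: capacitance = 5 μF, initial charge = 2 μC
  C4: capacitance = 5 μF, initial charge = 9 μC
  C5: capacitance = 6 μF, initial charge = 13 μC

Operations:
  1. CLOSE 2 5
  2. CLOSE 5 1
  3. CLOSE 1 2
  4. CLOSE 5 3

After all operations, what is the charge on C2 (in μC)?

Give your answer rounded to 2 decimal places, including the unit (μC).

Answer: 6.53 μC

Derivation:
Initial: C1(3μF, Q=7μC, V=2.33V), C2(2μF, Q=15μC, V=7.50V), C3(5μF, Q=2μC, V=0.40V), C4(5μF, Q=9μC, V=1.80V), C5(6μF, Q=13μC, V=2.17V)
Op 1: CLOSE 2-5: Q_total=28.00, C_total=8.00, V=3.50; Q2=7.00, Q5=21.00; dissipated=21.333
Op 2: CLOSE 5-1: Q_total=28.00, C_total=9.00, V=3.11; Q5=18.67, Q1=9.33; dissipated=1.361
Op 3: CLOSE 1-2: Q_total=16.33, C_total=5.00, V=3.27; Q1=9.80, Q2=6.53; dissipated=0.091
Op 4: CLOSE 5-3: Q_total=20.67, C_total=11.00, V=1.88; Q5=11.27, Q3=9.39; dissipated=10.023
Final charges: Q1=9.80, Q2=6.53, Q3=9.39, Q4=9.00, Q5=11.27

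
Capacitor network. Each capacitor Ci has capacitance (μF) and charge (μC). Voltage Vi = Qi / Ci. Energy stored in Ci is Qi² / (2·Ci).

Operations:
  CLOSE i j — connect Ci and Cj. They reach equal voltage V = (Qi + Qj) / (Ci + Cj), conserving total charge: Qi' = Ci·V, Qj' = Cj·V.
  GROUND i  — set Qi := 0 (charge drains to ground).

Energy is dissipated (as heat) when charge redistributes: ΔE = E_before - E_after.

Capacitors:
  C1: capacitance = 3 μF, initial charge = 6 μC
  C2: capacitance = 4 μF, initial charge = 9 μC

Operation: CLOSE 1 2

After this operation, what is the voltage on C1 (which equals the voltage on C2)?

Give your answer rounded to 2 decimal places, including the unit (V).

Answer: 2.14 V

Derivation:
Initial: C1(3μF, Q=6μC, V=2.00V), C2(4μF, Q=9μC, V=2.25V)
Op 1: CLOSE 1-2: Q_total=15.00, C_total=7.00, V=2.14; Q1=6.43, Q2=8.57; dissipated=0.054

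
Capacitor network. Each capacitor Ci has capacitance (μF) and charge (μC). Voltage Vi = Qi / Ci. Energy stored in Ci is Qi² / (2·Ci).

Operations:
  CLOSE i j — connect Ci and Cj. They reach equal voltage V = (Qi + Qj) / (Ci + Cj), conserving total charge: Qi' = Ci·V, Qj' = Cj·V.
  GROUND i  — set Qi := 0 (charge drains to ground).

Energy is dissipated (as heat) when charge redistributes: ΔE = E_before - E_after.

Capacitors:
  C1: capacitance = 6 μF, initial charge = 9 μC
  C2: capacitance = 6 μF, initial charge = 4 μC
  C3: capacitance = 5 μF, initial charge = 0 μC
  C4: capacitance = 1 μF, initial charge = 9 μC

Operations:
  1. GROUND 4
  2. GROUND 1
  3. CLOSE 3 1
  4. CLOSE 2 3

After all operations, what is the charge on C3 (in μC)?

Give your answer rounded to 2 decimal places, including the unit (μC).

Initial: C1(6μF, Q=9μC, V=1.50V), C2(6μF, Q=4μC, V=0.67V), C3(5μF, Q=0μC, V=0.00V), C4(1μF, Q=9μC, V=9.00V)
Op 1: GROUND 4: Q4=0; energy lost=40.500
Op 2: GROUND 1: Q1=0; energy lost=6.750
Op 3: CLOSE 3-1: Q_total=0.00, C_total=11.00, V=0.00; Q3=0.00, Q1=0.00; dissipated=0.000
Op 4: CLOSE 2-3: Q_total=4.00, C_total=11.00, V=0.36; Q2=2.18, Q3=1.82; dissipated=0.606
Final charges: Q1=0.00, Q2=2.18, Q3=1.82, Q4=0.00

Answer: 1.82 μC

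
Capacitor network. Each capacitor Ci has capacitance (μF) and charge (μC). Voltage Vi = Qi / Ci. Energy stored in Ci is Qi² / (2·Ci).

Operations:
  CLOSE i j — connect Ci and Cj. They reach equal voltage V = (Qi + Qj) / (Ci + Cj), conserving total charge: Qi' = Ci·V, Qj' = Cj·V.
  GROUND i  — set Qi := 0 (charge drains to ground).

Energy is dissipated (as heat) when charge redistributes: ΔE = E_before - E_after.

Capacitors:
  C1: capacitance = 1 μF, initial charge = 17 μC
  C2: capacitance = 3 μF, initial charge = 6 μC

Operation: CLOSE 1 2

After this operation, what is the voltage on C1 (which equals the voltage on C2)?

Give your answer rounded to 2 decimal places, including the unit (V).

Initial: C1(1μF, Q=17μC, V=17.00V), C2(3μF, Q=6μC, V=2.00V)
Op 1: CLOSE 1-2: Q_total=23.00, C_total=4.00, V=5.75; Q1=5.75, Q2=17.25; dissipated=84.375

Answer: 5.75 V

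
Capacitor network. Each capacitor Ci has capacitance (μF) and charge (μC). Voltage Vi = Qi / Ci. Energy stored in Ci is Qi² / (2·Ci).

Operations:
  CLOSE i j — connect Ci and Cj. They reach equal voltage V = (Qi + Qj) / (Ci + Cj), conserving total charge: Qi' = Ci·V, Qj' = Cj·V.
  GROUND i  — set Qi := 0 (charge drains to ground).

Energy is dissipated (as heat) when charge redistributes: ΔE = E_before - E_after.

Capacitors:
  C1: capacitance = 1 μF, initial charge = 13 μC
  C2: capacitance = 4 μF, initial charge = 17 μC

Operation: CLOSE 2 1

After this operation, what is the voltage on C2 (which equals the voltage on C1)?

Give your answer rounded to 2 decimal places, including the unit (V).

Answer: 6.00 V

Derivation:
Initial: C1(1μF, Q=13μC, V=13.00V), C2(4μF, Q=17μC, V=4.25V)
Op 1: CLOSE 2-1: Q_total=30.00, C_total=5.00, V=6.00; Q2=24.00, Q1=6.00; dissipated=30.625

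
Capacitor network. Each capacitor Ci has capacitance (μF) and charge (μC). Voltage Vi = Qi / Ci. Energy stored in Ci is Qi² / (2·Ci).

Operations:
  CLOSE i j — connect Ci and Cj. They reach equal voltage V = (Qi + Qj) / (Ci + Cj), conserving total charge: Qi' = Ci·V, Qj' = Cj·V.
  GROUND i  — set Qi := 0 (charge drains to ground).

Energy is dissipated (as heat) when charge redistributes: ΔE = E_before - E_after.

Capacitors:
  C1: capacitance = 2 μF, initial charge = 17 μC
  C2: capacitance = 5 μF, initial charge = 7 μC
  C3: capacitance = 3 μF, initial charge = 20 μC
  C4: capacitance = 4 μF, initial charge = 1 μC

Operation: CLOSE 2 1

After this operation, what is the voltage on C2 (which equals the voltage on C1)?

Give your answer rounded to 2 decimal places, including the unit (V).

Initial: C1(2μF, Q=17μC, V=8.50V), C2(5μF, Q=7μC, V=1.40V), C3(3μF, Q=20μC, V=6.67V), C4(4μF, Q=1μC, V=0.25V)
Op 1: CLOSE 2-1: Q_total=24.00, C_total=7.00, V=3.43; Q2=17.14, Q1=6.86; dissipated=36.007

Answer: 3.43 V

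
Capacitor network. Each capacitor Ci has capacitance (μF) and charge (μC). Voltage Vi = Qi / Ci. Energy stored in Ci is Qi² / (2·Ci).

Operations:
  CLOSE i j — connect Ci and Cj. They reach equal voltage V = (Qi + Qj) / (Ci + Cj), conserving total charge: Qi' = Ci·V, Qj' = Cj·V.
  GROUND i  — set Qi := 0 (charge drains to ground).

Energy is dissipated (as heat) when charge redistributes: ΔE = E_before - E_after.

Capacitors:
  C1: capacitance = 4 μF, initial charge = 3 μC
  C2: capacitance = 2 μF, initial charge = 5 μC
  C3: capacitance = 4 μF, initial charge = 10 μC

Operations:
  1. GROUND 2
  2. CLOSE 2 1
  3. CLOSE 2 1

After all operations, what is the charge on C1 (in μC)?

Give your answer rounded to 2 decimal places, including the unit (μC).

Answer: 2.00 μC

Derivation:
Initial: C1(4μF, Q=3μC, V=0.75V), C2(2μF, Q=5μC, V=2.50V), C3(4μF, Q=10μC, V=2.50V)
Op 1: GROUND 2: Q2=0; energy lost=6.250
Op 2: CLOSE 2-1: Q_total=3.00, C_total=6.00, V=0.50; Q2=1.00, Q1=2.00; dissipated=0.375
Op 3: CLOSE 2-1: Q_total=3.00, C_total=6.00, V=0.50; Q2=1.00, Q1=2.00; dissipated=0.000
Final charges: Q1=2.00, Q2=1.00, Q3=10.00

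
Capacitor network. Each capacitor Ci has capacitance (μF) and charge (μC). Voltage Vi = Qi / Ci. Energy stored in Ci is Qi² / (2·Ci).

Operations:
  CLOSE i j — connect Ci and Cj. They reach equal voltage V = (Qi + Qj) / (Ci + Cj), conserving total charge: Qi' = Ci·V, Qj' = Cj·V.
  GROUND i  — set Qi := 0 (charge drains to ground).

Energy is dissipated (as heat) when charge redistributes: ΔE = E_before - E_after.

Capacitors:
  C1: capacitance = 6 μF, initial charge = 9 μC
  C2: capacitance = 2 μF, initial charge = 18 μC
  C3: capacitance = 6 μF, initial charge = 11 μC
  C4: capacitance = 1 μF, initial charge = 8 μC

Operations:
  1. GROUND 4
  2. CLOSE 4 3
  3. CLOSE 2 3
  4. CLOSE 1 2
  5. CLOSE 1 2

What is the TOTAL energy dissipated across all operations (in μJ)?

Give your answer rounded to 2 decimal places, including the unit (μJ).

Initial: C1(6μF, Q=9μC, V=1.50V), C2(2μF, Q=18μC, V=9.00V), C3(6μF, Q=11μC, V=1.83V), C4(1μF, Q=8μC, V=8.00V)
Op 1: GROUND 4: Q4=0; energy lost=32.000
Op 2: CLOSE 4-3: Q_total=11.00, C_total=7.00, V=1.57; Q4=1.57, Q3=9.43; dissipated=1.440
Op 3: CLOSE 2-3: Q_total=27.43, C_total=8.00, V=3.43; Q2=6.86, Q3=20.57; dissipated=41.388
Op 4: CLOSE 1-2: Q_total=15.86, C_total=8.00, V=1.98; Q1=11.89, Q2=3.96; dissipated=2.790
Op 5: CLOSE 1-2: Q_total=15.86, C_total=8.00, V=1.98; Q1=11.89, Q2=3.96; dissipated=0.000
Total dissipated: 77.618 μJ

Answer: 77.62 μJ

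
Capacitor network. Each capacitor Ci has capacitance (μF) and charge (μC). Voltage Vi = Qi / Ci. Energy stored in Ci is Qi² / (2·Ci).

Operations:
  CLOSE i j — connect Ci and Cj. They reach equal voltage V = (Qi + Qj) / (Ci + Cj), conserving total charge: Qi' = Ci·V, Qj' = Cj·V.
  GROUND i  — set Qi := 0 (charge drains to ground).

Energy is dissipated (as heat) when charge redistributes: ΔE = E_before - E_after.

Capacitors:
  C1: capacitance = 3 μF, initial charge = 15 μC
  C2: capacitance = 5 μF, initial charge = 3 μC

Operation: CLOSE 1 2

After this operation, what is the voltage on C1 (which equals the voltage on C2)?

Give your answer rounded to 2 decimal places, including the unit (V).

Answer: 2.25 V

Derivation:
Initial: C1(3μF, Q=15μC, V=5.00V), C2(5μF, Q=3μC, V=0.60V)
Op 1: CLOSE 1-2: Q_total=18.00, C_total=8.00, V=2.25; Q1=6.75, Q2=11.25; dissipated=18.150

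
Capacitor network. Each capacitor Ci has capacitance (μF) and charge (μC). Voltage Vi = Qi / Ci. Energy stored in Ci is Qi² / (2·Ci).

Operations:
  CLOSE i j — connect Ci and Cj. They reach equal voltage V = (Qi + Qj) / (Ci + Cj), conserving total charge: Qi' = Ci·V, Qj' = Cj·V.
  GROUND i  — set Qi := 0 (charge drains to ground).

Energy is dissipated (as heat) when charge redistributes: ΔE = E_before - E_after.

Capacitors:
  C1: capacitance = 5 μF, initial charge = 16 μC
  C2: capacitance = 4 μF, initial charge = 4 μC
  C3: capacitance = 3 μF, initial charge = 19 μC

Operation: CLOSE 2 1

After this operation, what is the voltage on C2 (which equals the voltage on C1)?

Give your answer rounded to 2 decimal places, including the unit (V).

Initial: C1(5μF, Q=16μC, V=3.20V), C2(4μF, Q=4μC, V=1.00V), C3(3μF, Q=19μC, V=6.33V)
Op 1: CLOSE 2-1: Q_total=20.00, C_total=9.00, V=2.22; Q2=8.89, Q1=11.11; dissipated=5.378

Answer: 2.22 V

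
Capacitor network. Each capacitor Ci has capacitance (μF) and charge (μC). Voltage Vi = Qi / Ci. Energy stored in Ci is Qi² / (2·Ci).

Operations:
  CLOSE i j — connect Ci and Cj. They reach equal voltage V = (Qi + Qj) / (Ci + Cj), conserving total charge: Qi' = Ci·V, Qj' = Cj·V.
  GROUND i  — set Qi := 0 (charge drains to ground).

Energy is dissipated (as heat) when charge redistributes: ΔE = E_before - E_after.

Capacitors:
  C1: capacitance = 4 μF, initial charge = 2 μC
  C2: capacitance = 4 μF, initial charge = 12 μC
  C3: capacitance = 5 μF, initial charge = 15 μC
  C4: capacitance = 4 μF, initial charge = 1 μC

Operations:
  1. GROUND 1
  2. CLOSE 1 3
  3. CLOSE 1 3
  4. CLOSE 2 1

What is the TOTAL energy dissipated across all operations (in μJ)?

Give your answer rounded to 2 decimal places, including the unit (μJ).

Initial: C1(4μF, Q=2μC, V=0.50V), C2(4μF, Q=12μC, V=3.00V), C3(5μF, Q=15μC, V=3.00V), C4(4μF, Q=1μC, V=0.25V)
Op 1: GROUND 1: Q1=0; energy lost=0.500
Op 2: CLOSE 1-3: Q_total=15.00, C_total=9.00, V=1.67; Q1=6.67, Q3=8.33; dissipated=10.000
Op 3: CLOSE 1-3: Q_total=15.00, C_total=9.00, V=1.67; Q1=6.67, Q3=8.33; dissipated=0.000
Op 4: CLOSE 2-1: Q_total=18.67, C_total=8.00, V=2.33; Q2=9.33, Q1=9.33; dissipated=1.778
Total dissipated: 12.278 μJ

Answer: 12.28 μJ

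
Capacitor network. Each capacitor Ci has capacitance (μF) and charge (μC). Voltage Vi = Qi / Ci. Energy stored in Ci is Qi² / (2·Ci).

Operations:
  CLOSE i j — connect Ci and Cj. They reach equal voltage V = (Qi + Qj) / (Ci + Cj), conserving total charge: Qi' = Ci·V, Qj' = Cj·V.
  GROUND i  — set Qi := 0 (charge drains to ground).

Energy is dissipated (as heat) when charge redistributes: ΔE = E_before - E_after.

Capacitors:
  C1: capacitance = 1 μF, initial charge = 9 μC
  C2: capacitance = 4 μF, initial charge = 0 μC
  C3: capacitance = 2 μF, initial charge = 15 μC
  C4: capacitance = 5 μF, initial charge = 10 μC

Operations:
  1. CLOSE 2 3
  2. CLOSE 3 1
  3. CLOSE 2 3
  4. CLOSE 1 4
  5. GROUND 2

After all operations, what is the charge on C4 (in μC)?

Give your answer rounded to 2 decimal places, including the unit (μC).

Initial: C1(1μF, Q=9μC, V=9.00V), C2(4μF, Q=0μC, V=0.00V), C3(2μF, Q=15μC, V=7.50V), C4(5μF, Q=10μC, V=2.00V)
Op 1: CLOSE 2-3: Q_total=15.00, C_total=6.00, V=2.50; Q2=10.00, Q3=5.00; dissipated=37.500
Op 2: CLOSE 3-1: Q_total=14.00, C_total=3.00, V=4.67; Q3=9.33, Q1=4.67; dissipated=14.083
Op 3: CLOSE 2-3: Q_total=19.33, C_total=6.00, V=3.22; Q2=12.89, Q3=6.44; dissipated=3.130
Op 4: CLOSE 1-4: Q_total=14.67, C_total=6.00, V=2.44; Q1=2.44, Q4=12.22; dissipated=2.963
Op 5: GROUND 2: Q2=0; energy lost=20.765
Final charges: Q1=2.44, Q2=0.00, Q3=6.44, Q4=12.22

Answer: 12.22 μC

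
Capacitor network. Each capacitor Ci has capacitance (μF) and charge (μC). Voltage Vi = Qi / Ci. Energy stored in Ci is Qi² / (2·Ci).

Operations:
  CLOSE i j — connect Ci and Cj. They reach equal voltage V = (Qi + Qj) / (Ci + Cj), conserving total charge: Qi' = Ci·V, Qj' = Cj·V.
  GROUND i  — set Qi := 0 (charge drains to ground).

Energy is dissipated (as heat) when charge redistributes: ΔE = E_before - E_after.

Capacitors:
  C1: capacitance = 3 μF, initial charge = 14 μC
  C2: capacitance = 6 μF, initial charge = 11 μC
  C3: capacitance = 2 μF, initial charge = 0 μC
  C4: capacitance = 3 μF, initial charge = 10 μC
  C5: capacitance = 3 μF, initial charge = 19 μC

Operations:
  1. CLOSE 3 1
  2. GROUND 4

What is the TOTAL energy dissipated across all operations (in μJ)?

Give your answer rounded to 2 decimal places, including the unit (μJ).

Initial: C1(3μF, Q=14μC, V=4.67V), C2(6μF, Q=11μC, V=1.83V), C3(2μF, Q=0μC, V=0.00V), C4(3μF, Q=10μC, V=3.33V), C5(3μF, Q=19μC, V=6.33V)
Op 1: CLOSE 3-1: Q_total=14.00, C_total=5.00, V=2.80; Q3=5.60, Q1=8.40; dissipated=13.067
Op 2: GROUND 4: Q4=0; energy lost=16.667
Total dissipated: 29.733 μJ

Answer: 29.73 μJ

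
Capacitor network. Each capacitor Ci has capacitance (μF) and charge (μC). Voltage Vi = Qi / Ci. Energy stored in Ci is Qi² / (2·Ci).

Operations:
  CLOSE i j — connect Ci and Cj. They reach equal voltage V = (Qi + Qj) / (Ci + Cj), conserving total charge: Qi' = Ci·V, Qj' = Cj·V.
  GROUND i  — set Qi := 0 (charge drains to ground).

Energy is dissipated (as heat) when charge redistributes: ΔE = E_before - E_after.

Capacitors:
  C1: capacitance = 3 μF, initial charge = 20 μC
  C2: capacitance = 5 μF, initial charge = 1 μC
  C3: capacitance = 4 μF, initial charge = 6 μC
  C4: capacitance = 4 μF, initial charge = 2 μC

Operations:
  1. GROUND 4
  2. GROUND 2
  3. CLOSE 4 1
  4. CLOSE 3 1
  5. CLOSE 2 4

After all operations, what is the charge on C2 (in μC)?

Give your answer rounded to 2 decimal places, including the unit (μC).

Answer: 6.35 μC

Derivation:
Initial: C1(3μF, Q=20μC, V=6.67V), C2(5μF, Q=1μC, V=0.20V), C3(4μF, Q=6μC, V=1.50V), C4(4μF, Q=2μC, V=0.50V)
Op 1: GROUND 4: Q4=0; energy lost=0.500
Op 2: GROUND 2: Q2=0; energy lost=0.100
Op 3: CLOSE 4-1: Q_total=20.00, C_total=7.00, V=2.86; Q4=11.43, Q1=8.57; dissipated=38.095
Op 4: CLOSE 3-1: Q_total=14.57, C_total=7.00, V=2.08; Q3=8.33, Q1=6.24; dissipated=1.579
Op 5: CLOSE 2-4: Q_total=11.43, C_total=9.00, V=1.27; Q2=6.35, Q4=5.08; dissipated=9.070
Final charges: Q1=6.24, Q2=6.35, Q3=8.33, Q4=5.08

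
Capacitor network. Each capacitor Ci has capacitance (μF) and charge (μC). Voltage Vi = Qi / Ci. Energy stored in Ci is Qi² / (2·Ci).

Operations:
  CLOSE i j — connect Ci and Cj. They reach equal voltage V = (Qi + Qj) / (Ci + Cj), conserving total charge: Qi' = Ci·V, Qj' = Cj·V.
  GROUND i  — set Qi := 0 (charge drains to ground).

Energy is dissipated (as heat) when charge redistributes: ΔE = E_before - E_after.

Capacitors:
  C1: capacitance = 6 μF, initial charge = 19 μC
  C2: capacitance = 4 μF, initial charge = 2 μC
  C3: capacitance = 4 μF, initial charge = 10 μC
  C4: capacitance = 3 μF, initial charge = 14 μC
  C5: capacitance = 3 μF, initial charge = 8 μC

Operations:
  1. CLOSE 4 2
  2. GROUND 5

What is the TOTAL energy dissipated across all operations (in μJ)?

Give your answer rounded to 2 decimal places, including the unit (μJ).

Answer: 25.55 μJ

Derivation:
Initial: C1(6μF, Q=19μC, V=3.17V), C2(4μF, Q=2μC, V=0.50V), C3(4μF, Q=10μC, V=2.50V), C4(3μF, Q=14μC, V=4.67V), C5(3μF, Q=8μC, V=2.67V)
Op 1: CLOSE 4-2: Q_total=16.00, C_total=7.00, V=2.29; Q4=6.86, Q2=9.14; dissipated=14.881
Op 2: GROUND 5: Q5=0; energy lost=10.667
Total dissipated: 25.548 μJ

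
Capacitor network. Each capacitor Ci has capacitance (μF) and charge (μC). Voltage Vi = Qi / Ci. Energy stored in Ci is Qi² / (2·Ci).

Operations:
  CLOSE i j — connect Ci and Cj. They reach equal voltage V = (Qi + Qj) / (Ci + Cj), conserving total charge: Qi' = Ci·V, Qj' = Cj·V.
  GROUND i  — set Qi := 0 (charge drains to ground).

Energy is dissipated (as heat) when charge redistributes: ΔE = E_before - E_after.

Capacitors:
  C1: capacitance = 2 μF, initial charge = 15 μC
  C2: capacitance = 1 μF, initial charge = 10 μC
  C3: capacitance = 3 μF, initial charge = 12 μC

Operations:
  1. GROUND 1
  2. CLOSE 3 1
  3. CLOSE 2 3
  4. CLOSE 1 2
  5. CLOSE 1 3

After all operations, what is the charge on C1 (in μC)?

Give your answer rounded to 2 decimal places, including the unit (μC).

Answer: 7.59 μC

Derivation:
Initial: C1(2μF, Q=15μC, V=7.50V), C2(1μF, Q=10μC, V=10.00V), C3(3μF, Q=12μC, V=4.00V)
Op 1: GROUND 1: Q1=0; energy lost=56.250
Op 2: CLOSE 3-1: Q_total=12.00, C_total=5.00, V=2.40; Q3=7.20, Q1=4.80; dissipated=9.600
Op 3: CLOSE 2-3: Q_total=17.20, C_total=4.00, V=4.30; Q2=4.30, Q3=12.90; dissipated=21.660
Op 4: CLOSE 1-2: Q_total=9.10, C_total=3.00, V=3.03; Q1=6.07, Q2=3.03; dissipated=1.203
Op 5: CLOSE 1-3: Q_total=18.97, C_total=5.00, V=3.79; Q1=7.59, Q3=11.38; dissipated=0.963
Final charges: Q1=7.59, Q2=3.03, Q3=11.38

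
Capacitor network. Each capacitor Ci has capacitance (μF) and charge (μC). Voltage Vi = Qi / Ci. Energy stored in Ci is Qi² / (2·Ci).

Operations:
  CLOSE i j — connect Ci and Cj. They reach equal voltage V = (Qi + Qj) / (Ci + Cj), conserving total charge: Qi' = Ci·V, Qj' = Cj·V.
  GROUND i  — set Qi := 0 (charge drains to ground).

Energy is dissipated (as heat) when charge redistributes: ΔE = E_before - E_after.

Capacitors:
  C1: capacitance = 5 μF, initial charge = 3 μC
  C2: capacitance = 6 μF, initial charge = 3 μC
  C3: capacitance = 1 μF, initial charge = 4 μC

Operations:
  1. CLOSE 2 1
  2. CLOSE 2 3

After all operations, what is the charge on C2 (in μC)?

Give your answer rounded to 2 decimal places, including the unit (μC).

Initial: C1(5μF, Q=3μC, V=0.60V), C2(6μF, Q=3μC, V=0.50V), C3(1μF, Q=4μC, V=4.00V)
Op 1: CLOSE 2-1: Q_total=6.00, C_total=11.00, V=0.55; Q2=3.27, Q1=2.73; dissipated=0.014
Op 2: CLOSE 2-3: Q_total=7.27, C_total=7.00, V=1.04; Q2=6.23, Q3=1.04; dissipated=5.115
Final charges: Q1=2.73, Q2=6.23, Q3=1.04

Answer: 6.23 μC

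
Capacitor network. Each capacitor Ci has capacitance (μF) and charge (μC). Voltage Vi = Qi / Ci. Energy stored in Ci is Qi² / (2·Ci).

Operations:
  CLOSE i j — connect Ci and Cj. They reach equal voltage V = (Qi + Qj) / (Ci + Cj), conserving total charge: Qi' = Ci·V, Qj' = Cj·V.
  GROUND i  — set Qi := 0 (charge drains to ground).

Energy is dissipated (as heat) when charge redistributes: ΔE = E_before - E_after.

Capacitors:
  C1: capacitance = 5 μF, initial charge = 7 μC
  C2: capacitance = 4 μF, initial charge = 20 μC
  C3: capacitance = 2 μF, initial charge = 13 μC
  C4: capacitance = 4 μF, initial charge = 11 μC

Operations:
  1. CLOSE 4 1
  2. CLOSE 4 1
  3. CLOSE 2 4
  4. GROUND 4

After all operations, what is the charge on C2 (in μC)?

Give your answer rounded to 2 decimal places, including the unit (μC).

Initial: C1(5μF, Q=7μC, V=1.40V), C2(4μF, Q=20μC, V=5.00V), C3(2μF, Q=13μC, V=6.50V), C4(4μF, Q=11μC, V=2.75V)
Op 1: CLOSE 4-1: Q_total=18.00, C_total=9.00, V=2.00; Q4=8.00, Q1=10.00; dissipated=2.025
Op 2: CLOSE 4-1: Q_total=18.00, C_total=9.00, V=2.00; Q4=8.00, Q1=10.00; dissipated=0.000
Op 3: CLOSE 2-4: Q_total=28.00, C_total=8.00, V=3.50; Q2=14.00, Q4=14.00; dissipated=9.000
Op 4: GROUND 4: Q4=0; energy lost=24.500
Final charges: Q1=10.00, Q2=14.00, Q3=13.00, Q4=0.00

Answer: 14.00 μC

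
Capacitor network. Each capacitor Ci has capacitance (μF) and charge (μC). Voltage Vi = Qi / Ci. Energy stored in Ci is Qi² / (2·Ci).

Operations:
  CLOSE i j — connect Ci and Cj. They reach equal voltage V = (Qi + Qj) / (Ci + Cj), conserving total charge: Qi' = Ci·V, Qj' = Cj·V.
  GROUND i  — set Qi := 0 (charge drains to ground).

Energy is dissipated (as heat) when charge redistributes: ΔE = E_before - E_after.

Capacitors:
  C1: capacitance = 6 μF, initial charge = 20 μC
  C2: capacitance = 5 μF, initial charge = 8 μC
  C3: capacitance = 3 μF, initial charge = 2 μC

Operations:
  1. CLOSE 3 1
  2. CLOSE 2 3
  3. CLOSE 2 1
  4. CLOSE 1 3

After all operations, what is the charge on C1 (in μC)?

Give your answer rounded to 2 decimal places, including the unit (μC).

Initial: C1(6μF, Q=20μC, V=3.33V), C2(5μF, Q=8μC, V=1.60V), C3(3μF, Q=2μC, V=0.67V)
Op 1: CLOSE 3-1: Q_total=22.00, C_total=9.00, V=2.44; Q3=7.33, Q1=14.67; dissipated=7.111
Op 2: CLOSE 2-3: Q_total=15.33, C_total=8.00, V=1.92; Q2=9.58, Q3=5.75; dissipated=0.669
Op 3: CLOSE 2-1: Q_total=24.25, C_total=11.00, V=2.20; Q2=11.02, Q1=13.23; dissipated=0.380
Op 4: CLOSE 1-3: Q_total=18.98, C_total=9.00, V=2.11; Q1=12.65, Q3=6.33; dissipated=0.083
Final charges: Q1=12.65, Q2=11.02, Q3=6.33

Answer: 12.65 μC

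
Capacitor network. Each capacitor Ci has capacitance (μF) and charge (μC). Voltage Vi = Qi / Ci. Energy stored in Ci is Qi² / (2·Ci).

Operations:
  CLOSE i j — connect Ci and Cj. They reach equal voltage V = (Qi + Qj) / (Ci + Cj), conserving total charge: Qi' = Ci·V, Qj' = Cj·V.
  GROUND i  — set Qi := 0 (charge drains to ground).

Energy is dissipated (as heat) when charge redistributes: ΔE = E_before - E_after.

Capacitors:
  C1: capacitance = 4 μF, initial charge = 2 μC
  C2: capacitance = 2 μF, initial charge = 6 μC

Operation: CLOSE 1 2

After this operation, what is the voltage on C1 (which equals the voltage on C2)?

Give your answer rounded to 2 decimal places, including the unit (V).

Answer: 1.33 V

Derivation:
Initial: C1(4μF, Q=2μC, V=0.50V), C2(2μF, Q=6μC, V=3.00V)
Op 1: CLOSE 1-2: Q_total=8.00, C_total=6.00, V=1.33; Q1=5.33, Q2=2.67; dissipated=4.167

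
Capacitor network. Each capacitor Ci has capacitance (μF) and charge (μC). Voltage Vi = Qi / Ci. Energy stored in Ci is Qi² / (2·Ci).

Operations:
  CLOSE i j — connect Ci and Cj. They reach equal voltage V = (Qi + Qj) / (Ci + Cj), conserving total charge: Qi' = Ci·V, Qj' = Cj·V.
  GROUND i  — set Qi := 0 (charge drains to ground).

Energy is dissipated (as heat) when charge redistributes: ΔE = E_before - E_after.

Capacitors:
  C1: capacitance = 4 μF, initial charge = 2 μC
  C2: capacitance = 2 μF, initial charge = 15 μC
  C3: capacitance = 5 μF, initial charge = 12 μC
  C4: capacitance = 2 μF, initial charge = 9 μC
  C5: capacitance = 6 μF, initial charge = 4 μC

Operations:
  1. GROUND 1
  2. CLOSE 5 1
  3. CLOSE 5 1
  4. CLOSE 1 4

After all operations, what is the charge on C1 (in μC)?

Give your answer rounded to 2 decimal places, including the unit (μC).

Answer: 7.07 μC

Derivation:
Initial: C1(4μF, Q=2μC, V=0.50V), C2(2μF, Q=15μC, V=7.50V), C3(5μF, Q=12μC, V=2.40V), C4(2μF, Q=9μC, V=4.50V), C5(6μF, Q=4μC, V=0.67V)
Op 1: GROUND 1: Q1=0; energy lost=0.500
Op 2: CLOSE 5-1: Q_total=4.00, C_total=10.00, V=0.40; Q5=2.40, Q1=1.60; dissipated=0.533
Op 3: CLOSE 5-1: Q_total=4.00, C_total=10.00, V=0.40; Q5=2.40, Q1=1.60; dissipated=0.000
Op 4: CLOSE 1-4: Q_total=10.60, C_total=6.00, V=1.77; Q1=7.07, Q4=3.53; dissipated=11.207
Final charges: Q1=7.07, Q2=15.00, Q3=12.00, Q4=3.53, Q5=2.40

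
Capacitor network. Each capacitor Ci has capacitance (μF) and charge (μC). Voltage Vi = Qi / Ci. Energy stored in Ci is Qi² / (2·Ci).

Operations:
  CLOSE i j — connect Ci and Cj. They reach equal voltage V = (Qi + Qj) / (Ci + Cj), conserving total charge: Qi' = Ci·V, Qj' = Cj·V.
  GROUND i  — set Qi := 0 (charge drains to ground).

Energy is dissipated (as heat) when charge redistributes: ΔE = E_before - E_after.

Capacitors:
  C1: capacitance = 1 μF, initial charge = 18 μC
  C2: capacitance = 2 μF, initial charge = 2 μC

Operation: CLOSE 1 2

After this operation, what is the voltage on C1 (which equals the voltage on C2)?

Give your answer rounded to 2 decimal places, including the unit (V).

Answer: 6.67 V

Derivation:
Initial: C1(1μF, Q=18μC, V=18.00V), C2(2μF, Q=2μC, V=1.00V)
Op 1: CLOSE 1-2: Q_total=20.00, C_total=3.00, V=6.67; Q1=6.67, Q2=13.33; dissipated=96.333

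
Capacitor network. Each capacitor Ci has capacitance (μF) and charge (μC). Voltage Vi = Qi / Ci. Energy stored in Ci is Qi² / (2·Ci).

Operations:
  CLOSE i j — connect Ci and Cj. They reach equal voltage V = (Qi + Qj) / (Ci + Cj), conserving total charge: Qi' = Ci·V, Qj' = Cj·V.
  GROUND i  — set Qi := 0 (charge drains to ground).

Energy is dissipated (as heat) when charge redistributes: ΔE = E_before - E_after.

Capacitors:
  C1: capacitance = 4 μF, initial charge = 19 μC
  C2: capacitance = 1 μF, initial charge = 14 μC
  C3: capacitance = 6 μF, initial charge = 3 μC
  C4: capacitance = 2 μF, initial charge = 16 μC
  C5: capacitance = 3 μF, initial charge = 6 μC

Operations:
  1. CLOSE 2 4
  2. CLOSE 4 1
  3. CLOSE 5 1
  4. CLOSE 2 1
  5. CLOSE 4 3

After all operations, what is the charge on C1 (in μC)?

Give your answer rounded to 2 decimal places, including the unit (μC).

Answer: 22.63 μC

Derivation:
Initial: C1(4μF, Q=19μC, V=4.75V), C2(1μF, Q=14μC, V=14.00V), C3(6μF, Q=3μC, V=0.50V), C4(2μF, Q=16μC, V=8.00V), C5(3μF, Q=6μC, V=2.00V)
Op 1: CLOSE 2-4: Q_total=30.00, C_total=3.00, V=10.00; Q2=10.00, Q4=20.00; dissipated=12.000
Op 2: CLOSE 4-1: Q_total=39.00, C_total=6.00, V=6.50; Q4=13.00, Q1=26.00; dissipated=18.375
Op 3: CLOSE 5-1: Q_total=32.00, C_total=7.00, V=4.57; Q5=13.71, Q1=18.29; dissipated=17.357
Op 4: CLOSE 2-1: Q_total=28.29, C_total=5.00, V=5.66; Q2=5.66, Q1=22.63; dissipated=11.788
Op 5: CLOSE 4-3: Q_total=16.00, C_total=8.00, V=2.00; Q4=4.00, Q3=12.00; dissipated=27.000
Final charges: Q1=22.63, Q2=5.66, Q3=12.00, Q4=4.00, Q5=13.71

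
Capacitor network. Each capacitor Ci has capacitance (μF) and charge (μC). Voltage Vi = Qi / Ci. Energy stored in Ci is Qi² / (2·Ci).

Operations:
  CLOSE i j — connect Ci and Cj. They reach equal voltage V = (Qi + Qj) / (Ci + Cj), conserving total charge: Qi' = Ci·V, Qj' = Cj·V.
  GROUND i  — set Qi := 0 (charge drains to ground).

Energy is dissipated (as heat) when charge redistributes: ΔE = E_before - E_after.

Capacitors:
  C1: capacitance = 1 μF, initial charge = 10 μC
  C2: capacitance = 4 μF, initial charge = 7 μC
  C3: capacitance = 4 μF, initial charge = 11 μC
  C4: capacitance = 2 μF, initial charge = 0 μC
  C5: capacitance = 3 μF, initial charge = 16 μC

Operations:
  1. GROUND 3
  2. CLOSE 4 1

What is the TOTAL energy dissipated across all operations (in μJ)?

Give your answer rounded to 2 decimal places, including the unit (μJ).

Answer: 48.46 μJ

Derivation:
Initial: C1(1μF, Q=10μC, V=10.00V), C2(4μF, Q=7μC, V=1.75V), C3(4μF, Q=11μC, V=2.75V), C4(2μF, Q=0μC, V=0.00V), C5(3μF, Q=16μC, V=5.33V)
Op 1: GROUND 3: Q3=0; energy lost=15.125
Op 2: CLOSE 4-1: Q_total=10.00, C_total=3.00, V=3.33; Q4=6.67, Q1=3.33; dissipated=33.333
Total dissipated: 48.458 μJ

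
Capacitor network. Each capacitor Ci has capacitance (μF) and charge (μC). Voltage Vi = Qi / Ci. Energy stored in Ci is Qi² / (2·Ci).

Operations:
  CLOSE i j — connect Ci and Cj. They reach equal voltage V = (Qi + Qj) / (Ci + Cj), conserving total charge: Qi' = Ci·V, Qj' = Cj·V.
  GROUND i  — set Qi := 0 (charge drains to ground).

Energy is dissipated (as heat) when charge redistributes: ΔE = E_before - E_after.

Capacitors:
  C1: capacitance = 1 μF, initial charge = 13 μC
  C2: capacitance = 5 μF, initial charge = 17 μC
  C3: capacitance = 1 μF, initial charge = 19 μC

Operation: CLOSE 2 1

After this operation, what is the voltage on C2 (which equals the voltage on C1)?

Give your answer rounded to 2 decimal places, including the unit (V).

Answer: 5.00 V

Derivation:
Initial: C1(1μF, Q=13μC, V=13.00V), C2(5μF, Q=17μC, V=3.40V), C3(1μF, Q=19μC, V=19.00V)
Op 1: CLOSE 2-1: Q_total=30.00, C_total=6.00, V=5.00; Q2=25.00, Q1=5.00; dissipated=38.400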